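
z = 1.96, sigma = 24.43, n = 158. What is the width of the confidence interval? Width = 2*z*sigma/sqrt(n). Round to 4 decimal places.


width = 2*z*sigma/sqrt(n)
2*z*sigma = 2 * 1.96 * 24.43 = 95.7656
sqrt(158) ≈ 12.569805
width = 95.7656 / 12.569805 ≈ 7.618702

7.6187


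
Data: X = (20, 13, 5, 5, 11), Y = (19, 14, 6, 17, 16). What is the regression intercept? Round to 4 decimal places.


a = ybar - b*xbar, where b = sum((xi-xbar)(yi-ybar)) / sum((xi-xbar)^2)
n = 5, xbar = 54/5 = 10.8, ybar = 72/5 = 14.4
Sxy = sum((xi-xbar)(yi-ybar)) = 75.4
Sxx = sum((xi-xbar)^2) = 156.8
b = Sxy / Sxx = 377/784 ≈ 0.480867
a = 14.4 - 0.480867 * 10.8 = 3609/392 ≈ 9.206633

9.2066


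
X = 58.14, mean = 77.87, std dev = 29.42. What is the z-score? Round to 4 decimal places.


z = (X - mu) / sigma
X - mu = 58.14 - 77.87 = -19.73
z = -19.73 / 29.42 = -1973/2942 ≈ -0.670632

-0.6706


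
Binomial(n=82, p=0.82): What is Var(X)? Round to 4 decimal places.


Var = n*p*(1-p) = 82 * 0.82 * 0.18 = 12.1032

12.1032


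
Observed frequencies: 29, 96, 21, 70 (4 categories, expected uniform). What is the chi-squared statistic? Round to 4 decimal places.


chi2 = sum((O-E)^2/E), E = total/4
total = 216, E = 216/4 = 54
(29 - 54)^2 / 54 = 625 / 54 = 625/54 ≈ 11.574074
(96 - 54)^2 / 54 = 1764 / 54 = 98/3 ≈ 32.666667
(21 - 54)^2 / 54 = 1089 / 54 = 121/6 ≈ 20.166667
(70 - 54)^2 / 54 = 256 / 54 = 128/27 ≈ 4.740741
chi2 = 1867/27 ≈ 69.148148

69.1481


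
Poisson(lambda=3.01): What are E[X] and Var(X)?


E[X] = Var(X) = lambda = 3.01

3.01, 3.01


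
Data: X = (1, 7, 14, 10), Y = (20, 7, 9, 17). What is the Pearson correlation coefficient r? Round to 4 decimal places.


r = sum((xi-xbar)(yi-ybar)) / sqrt(sum((xi-xbar)^2) * sum((yi-ybar)^2))
n = 4, xbar = 32/4 = 8, ybar = 53/4 = 13.25
Sxy = sum((xi-xbar)(yi-ybar)) = -59
Sxx = sum((xi-xbar)^2) = 90
Syy = sum((yi-ybar)^2) = 116.75
sqrt(Sxx*Syy) ≈ 102.506097
r = Sxy / sqrt(Sxx*Syy) = -59 / 102.506097 ≈ -0.575576

-0.5756


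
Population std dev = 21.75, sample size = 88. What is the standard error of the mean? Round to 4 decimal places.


SE = sigma / sqrt(n)
sqrt(88) ≈ 9.380832
SE = 21.75 / 9.380832 ≈ 2.318558

2.3186


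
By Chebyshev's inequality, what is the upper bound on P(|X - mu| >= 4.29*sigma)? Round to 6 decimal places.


P <= 1/k^2
k^2 = 4.29^2 = 18.4041
1/k^2 = 1 / 18.4041 ≈ 0.05433572

0.054336


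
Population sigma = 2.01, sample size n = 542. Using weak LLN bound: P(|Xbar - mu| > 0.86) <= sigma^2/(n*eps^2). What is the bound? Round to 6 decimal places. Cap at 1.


bound = min(1, sigma^2/(n*eps^2))
sigma^2 = 2.01^2 = 4.0401
n*eps^2 = 542 * 0.86^2 = 542 * 0.7396 = 400.8632
sigma^2/(n*eps^2) = 4.0401 / 400.8632 ≈ 0.01007850

0.010079


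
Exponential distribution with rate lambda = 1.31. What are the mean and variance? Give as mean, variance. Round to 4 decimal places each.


mean = 1/lam, var = 1/lam^2
mean = 1 / 1.31 = 100/131 ≈ 0.763359
lam^2 = 1.31^2 = 1.7161
var = 1 / 1.7161 ≈ 0.582717

0.7634, 0.5827


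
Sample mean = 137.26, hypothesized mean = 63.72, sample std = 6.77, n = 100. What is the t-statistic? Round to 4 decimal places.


t = (xbar - mu0) / (s/sqrt(n))
xbar - mu0 = 137.26 - 63.72 = 73.54
sqrt(100) = 10
s/sqrt(n) = 6.77 / 10 = 0.677
t = 73.54 / 0.677 = 73540/677 ≈ 108.626292

108.6263


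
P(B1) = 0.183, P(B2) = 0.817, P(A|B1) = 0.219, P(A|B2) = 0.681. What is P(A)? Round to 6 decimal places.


P(A) = P(A|B1)*P(B1) + P(A|B2)*P(B2)
P(A|B1)*P(B1) = 0.219 * 0.183 = 0.040077
P(A|B2)*P(B2) = 0.681 * 0.817 = 0.556377
P(A) = 0.040077 + 0.556377 = 0.596454

0.596454


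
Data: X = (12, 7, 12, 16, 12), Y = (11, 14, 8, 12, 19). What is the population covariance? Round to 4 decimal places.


Cov = (1/n)*sum((xi-xbar)(yi-ybar))
n = 5, xbar = 59/5 = 11.8, ybar = 64/5 = 12.8
sum((xi-xbar)(yi-ybar)) = -9.2
Cov = -9.2 / 5 = -1.84

-1.8400


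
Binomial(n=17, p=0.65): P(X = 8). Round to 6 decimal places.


P = C(n,k) * p^k * (1-p)^(n-k)
C(17,8) = 24310
p^k = 0.65^8 ≈ 0.03186448
(1-p)^(n-k) = 0.35^9 ≈ 0.00007881564
P = 24310 * 0.03186448 * 0.00007881564 ≈ 0.061053

0.061053


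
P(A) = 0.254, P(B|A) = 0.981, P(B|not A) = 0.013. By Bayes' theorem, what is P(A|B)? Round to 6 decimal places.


P(A|B) = P(B|A)*P(A) / P(B), P(B) = P(B|A)*P(A) + P(B|not A)*P(not A)
P(B|A)*P(A) = 0.981 * 0.254 = 0.249174
P(B|not A)*P(not A) = 0.013 * 0.746 = 0.009698
P(B) = 0.249174 + 0.009698 = 0.258872
P(A|B) = 0.249174 / 0.258872 ≈ 0.96253747

0.962537


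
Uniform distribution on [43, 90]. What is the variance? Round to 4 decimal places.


Var = (b-a)^2 / 12
(b-a)^2 = (90 - 43)^2 = 2209
Var = 2209/12 ≈ 184.083333

184.0833


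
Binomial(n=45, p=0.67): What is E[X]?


E[X] = n*p = 45 * 0.67 = 30.15

30.15


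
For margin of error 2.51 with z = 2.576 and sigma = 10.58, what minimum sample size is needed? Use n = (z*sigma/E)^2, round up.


z*sigma/E = 2.576 * 10.58 / 2.51 ≈ 10.858199
(z*sigma/E)^2 ≈ 117.900490
round up: n = 118

118


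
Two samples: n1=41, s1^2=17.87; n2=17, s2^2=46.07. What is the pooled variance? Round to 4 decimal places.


sp^2 = ((n1-1)*s1^2 + (n2-1)*s2^2)/(n1+n2-2)
(n1-1)*s1^2 = 40 * 17.87 = 714.8
(n2-1)*s2^2 = 16 * 46.07 = 737.12
numerator = 714.8 + 737.12 = 1451.92
n1+n2-2 = 56
sp^2 = 1451.92 / 56 = 18149/700 ≈ 25.927143

25.9271


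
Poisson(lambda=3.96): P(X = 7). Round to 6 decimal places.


P = e^(-lam) * lam^k / k!
e^(-3.96) ≈ 0.01906311
lam^k = 3.96^7 ≈ 15270.958660
k! = 7! = 5040
P = 0.01906311 * 15270.958660 / 5040 ≈ 0.057760

0.057760


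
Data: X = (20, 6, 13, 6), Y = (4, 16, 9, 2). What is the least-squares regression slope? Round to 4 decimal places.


b = sum((xi-xbar)(yi-ybar)) / sum((xi-xbar)^2)
n = 4, xbar = 45/4 = 11.25, ybar = 31/4 = 7.75
Sxy = sum((xi-xbar)(yi-ybar)) = -43.75
Sxx = sum((xi-xbar)^2) = 134.75
b = Sxy / Sxx = -25/77 ≈ -0.324675

-0.3247


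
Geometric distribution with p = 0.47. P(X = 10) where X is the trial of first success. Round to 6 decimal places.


P = (1-p)^(k-1) * p
(1-p)^(k-1) = 0.53^9 ≈ 0.003299764
P = 0.003299764 * 0.47 ≈ 0.001550889

0.001551


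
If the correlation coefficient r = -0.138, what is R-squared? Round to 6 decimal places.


R^2 = r^2 = (-0.138)^2 = 0.019044

0.019044


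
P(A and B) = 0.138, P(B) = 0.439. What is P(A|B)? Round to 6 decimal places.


P(A|B) = P(A and B) / P(B) = 0.138 / 0.439 = 138/439 ≈ 0.31435080

0.314351


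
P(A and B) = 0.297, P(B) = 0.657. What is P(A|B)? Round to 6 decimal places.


P(A|B) = P(A and B) / P(B) = 0.297 / 0.657 = 33/73 ≈ 0.45205479

0.452055


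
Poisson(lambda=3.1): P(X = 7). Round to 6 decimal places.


P = e^(-lam) * lam^k / k!
e^(-3.1) ≈ 0.04504920
lam^k = 3.1^7 ≈ 2751.261411
k! = 7! = 5040
P = 0.04504920 * 2751.261411 / 5040 ≈ 0.024592

0.024592


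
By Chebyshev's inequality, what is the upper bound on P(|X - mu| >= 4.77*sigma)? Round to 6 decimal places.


P <= 1/k^2
k^2 = 4.77^2 = 22.7529
1/k^2 = 1 / 22.7529 ≈ 0.04395044

0.043950


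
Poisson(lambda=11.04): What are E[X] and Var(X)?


E[X] = Var(X) = lambda = 11.04

11.04, 11.04


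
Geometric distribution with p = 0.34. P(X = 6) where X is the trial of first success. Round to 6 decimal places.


P = (1-p)^(k-1) * p
(1-p)^(k-1) = 0.66^5 ≈ 0.1252333
P = 0.1252333 * 0.34 ≈ 0.04257931

0.042579


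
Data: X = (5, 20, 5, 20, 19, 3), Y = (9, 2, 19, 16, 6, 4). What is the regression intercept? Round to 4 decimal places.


a = ybar - b*xbar, where b = sum((xi-xbar)(yi-ybar)) / sum((xi-xbar)^2)
n = 6, xbar = 72/6 = 12, ybar = 56/6 = 28/3 ≈ 9.333333
Sxy = sum((xi-xbar)(yi-ybar)) = -46
Sxx = sum((xi-xbar)^2) = 356
b = Sxy / Sxx = -23/178 ≈ -0.129213
a = 9.333333 - (-0.129213) * 12 = 2906/267 ≈ 10.883895

10.8839


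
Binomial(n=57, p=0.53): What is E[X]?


E[X] = n*p = 57 * 0.53 = 30.21

30.21


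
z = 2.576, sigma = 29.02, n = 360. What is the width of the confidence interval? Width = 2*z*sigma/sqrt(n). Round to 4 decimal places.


width = 2*z*sigma/sqrt(n)
2*z*sigma = 2 * 2.576 * 29.02 = 149.51104
sqrt(360) ≈ 18.973666
width = 149.51104 / 18.973666 ≈ 7.879924

7.8799


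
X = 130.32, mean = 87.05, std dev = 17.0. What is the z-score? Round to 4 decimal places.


z = (X - mu) / sigma
X - mu = 130.32 - 87.05 = 43.27
z = 43.27 / 17.0 = 4327/1700 ≈ 2.545294

2.5453


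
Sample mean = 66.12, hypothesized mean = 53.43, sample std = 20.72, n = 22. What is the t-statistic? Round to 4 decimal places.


t = (xbar - mu0) / (s/sqrt(n))
xbar - mu0 = 66.12 - 53.43 = 12.69
sqrt(22) ≈ 4.69041576
s/sqrt(n) = 20.72 / 4.69041576 ≈ 4.41751884
t = 12.69 / 4.41751884 ≈ 2.872653

2.8727


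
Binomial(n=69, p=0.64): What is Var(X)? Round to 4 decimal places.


Var = n*p*(1-p) = 69 * 0.64 * 0.36 = 15.8976

15.8976


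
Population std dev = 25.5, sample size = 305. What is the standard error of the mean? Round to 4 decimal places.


SE = sigma / sqrt(n)
sqrt(305) ≈ 17.464249
SE = 25.5 / 17.464249 ≈ 1.460126

1.4601


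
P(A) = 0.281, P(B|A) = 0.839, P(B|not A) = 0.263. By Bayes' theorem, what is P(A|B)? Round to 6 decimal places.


P(A|B) = P(B|A)*P(A) / P(B), P(B) = P(B|A)*P(A) + P(B|not A)*P(not A)
P(B|A)*P(A) = 0.839 * 0.281 = 0.235759
P(B|not A)*P(not A) = 0.263 * 0.719 = 0.189097
P(B) = 0.235759 + 0.189097 = 0.424856
P(A|B) = 0.235759 / 0.424856 ≈ 0.55491508

0.554915


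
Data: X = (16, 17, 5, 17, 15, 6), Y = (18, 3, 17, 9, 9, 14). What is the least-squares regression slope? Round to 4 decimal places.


b = sum((xi-xbar)(yi-ybar)) / sum((xi-xbar)^2)
n = 6, xbar = 76/6 = 38/3 ≈ 12.666667, ybar = 70/6 = 35/3 ≈ 11.666667
Sxy = sum((xi-xbar)(yi-ybar)) = -272/3 ≈ -90.666667
Sxx = sum((xi-xbar)^2) = 472/3 ≈ 157.333333
b = Sxy / Sxx = -34/59 ≈ -0.576271

-0.5763


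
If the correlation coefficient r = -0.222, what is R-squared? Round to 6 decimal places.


R^2 = r^2 = (-0.222)^2 = 0.049284

0.049284


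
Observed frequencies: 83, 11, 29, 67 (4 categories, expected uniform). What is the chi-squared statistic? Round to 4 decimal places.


chi2 = sum((O-E)^2/E), E = total/4
total = 190, E = 190/4 = 47.5
(83 - 47.5)^2 / 47.5 = 1260.25 / 47.5 = 5041/190 ≈ 26.531579
(11 - 47.5)^2 / 47.5 = 1332.25 / 47.5 = 5329/190 ≈ 28.047368
(29 - 47.5)^2 / 47.5 = 342.25 / 47.5 = 1369/190 ≈ 7.205263
(67 - 47.5)^2 / 47.5 = 380.25 / 47.5 = 1521/190 ≈ 8.005263
chi2 = 1326/19 ≈ 69.789474

69.7895


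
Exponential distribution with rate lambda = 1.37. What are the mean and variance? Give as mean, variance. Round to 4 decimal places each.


mean = 1/lam, var = 1/lam^2
mean = 1 / 1.37 = 100/137 ≈ 0.729927
lam^2 = 1.37^2 = 1.8769
var = 1 / 1.8769 ≈ 0.532793

0.7299, 0.5328


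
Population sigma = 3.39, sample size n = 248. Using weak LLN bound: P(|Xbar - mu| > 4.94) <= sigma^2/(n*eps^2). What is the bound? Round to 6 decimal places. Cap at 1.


bound = min(1, sigma^2/(n*eps^2))
sigma^2 = 3.39^2 = 11.4921
n*eps^2 = 248 * 4.94^2 = 248 * 24.4036 = 6052.0928
sigma^2/(n*eps^2) = 11.4921 / 6052.0928 ≈ 0.00189886

0.001899


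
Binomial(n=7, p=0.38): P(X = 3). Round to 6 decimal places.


P = C(n,k) * p^k * (1-p)^(n-k)
C(7,3) = 35
p^k = 0.38^3 = 0.054872
(1-p)^(n-k) = 0.62^4 ≈ 0.1477634
P = 35 * 0.054872 * 0.1477634 ≈ 0.283782

0.283782


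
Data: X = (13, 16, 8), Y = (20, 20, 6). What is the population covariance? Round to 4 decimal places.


Cov = (1/n)*sum((xi-xbar)(yi-ybar))
n = 3, xbar = 37/3 ≈ 12.333333, ybar = 46/3 ≈ 15.333333
sum((xi-xbar)(yi-ybar)) = 182/3 ≈ 60.666667
Cov = 60.666667 / 3 = 182/9 ≈ 20.222222

20.2222


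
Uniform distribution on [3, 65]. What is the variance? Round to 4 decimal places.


Var = (b-a)^2 / 12
(b-a)^2 = (65 - 3)^2 = 3844
Var = 3844/12 ≈ 320.333333

320.3333


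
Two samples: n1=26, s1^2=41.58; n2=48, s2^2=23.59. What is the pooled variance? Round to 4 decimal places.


sp^2 = ((n1-1)*s1^2 + (n2-1)*s2^2)/(n1+n2-2)
(n1-1)*s1^2 = 25 * 41.58 = 1039.5
(n2-1)*s2^2 = 47 * 23.59 = 1108.73
numerator = 1039.5 + 1108.73 = 2148.23
n1+n2-2 = 72
sp^2 = 2148.23 / 72 = 214823/7200 ≈ 29.836528

29.8365


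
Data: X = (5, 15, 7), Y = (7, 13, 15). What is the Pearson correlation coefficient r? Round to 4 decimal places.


r = sum((xi-xbar)(yi-ybar)) / sqrt(sum((xi-xbar)^2) * sum((yi-ybar)^2))
n = 3, xbar = 27/3 = 9, ybar = 35/3 ≈ 11.666667
Sxy = sum((xi-xbar)(yi-ybar)) = 20
Sxx = sum((xi-xbar)^2) = 56
Syy = sum((yi-ybar)^2) = 104/3 ≈ 34.666667
sqrt(Sxx*Syy) ≈ 44.060564
r = Sxy / sqrt(Sxx*Syy) = 20 / 44.060564 ≈ 0.453921

0.4539


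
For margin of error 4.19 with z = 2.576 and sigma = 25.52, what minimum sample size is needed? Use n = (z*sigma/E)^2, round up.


z*sigma/E = 2.576 * 25.52 / 4.19 ≈ 15.689623
(z*sigma/E)^2 ≈ 246.164267
round up: n = 247

247


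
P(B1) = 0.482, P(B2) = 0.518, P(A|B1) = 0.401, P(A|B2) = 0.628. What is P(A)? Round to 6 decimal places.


P(A) = P(A|B1)*P(B1) + P(A|B2)*P(B2)
P(A|B1)*P(B1) = 0.401 * 0.482 = 0.193282
P(A|B2)*P(B2) = 0.628 * 0.518 = 0.325304
P(A) = 0.193282 + 0.325304 = 0.518586

0.518586


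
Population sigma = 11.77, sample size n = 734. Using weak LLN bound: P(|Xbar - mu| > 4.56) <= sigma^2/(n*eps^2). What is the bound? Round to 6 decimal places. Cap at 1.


bound = min(1, sigma^2/(n*eps^2))
sigma^2 = 11.77^2 = 138.5329
n*eps^2 = 734 * 4.56^2 = 734 * 20.7936 = 15262.5024
sigma^2/(n*eps^2) = 138.5329 / 15262.5024 ≈ 0.00907668

0.009077


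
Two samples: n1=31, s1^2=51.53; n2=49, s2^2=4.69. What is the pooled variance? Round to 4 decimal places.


sp^2 = ((n1-1)*s1^2 + (n2-1)*s2^2)/(n1+n2-2)
(n1-1)*s1^2 = 30 * 51.53 = 1545.9
(n2-1)*s2^2 = 48 * 4.69 = 225.12
numerator = 1545.9 + 225.12 = 1771.02
n1+n2-2 = 78
sp^2 = 1771.02 / 78 = 29517/1300 ≈ 22.705385

22.7054


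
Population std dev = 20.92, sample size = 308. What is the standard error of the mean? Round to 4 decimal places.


SE = sigma / sqrt(n)
sqrt(308) ≈ 17.549929
SE = 20.92 / 17.549929 ≈ 1.192028

1.1920


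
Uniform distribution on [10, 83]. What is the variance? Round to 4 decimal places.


Var = (b-a)^2 / 12
(b-a)^2 = (83 - 10)^2 = 5329
Var = 5329/12 ≈ 444.083333

444.0833


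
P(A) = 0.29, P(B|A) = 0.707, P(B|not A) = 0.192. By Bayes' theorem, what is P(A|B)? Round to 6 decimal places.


P(A|B) = P(B|A)*P(A) / P(B), P(B) = P(B|A)*P(A) + P(B|not A)*P(not A)
P(B|A)*P(A) = 0.707 * 0.29 = 0.20503
P(B|not A)*P(not A) = 0.192 * 0.71 = 0.13632
P(B) = 0.20503 + 0.13632 = 0.34135
P(A|B) = 0.20503 / 0.34135 ≈ 0.60064450

0.600644


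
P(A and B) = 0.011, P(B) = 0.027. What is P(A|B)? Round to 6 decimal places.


P(A|B) = P(A and B) / P(B) = 0.011 / 0.027 = 11/27 ≈ 0.40740741

0.407407


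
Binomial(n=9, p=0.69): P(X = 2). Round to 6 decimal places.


P = C(n,k) * p^k * (1-p)^(n-k)
C(9,2) = 36
p^k = 0.69^2 = 0.4761
(1-p)^(n-k) = 0.31^7 ≈ 0.0002751261
P = 36 * 0.4761 * 0.0002751261 ≈ 0.004716

0.004716


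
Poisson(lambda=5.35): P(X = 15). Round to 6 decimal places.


P = e^(-lam) * lam^k / k!
e^(-5.35) ≈ 0.004748151
lam^k = 5.35^15 ≈ 84198960593.119321
k! = 15! = 1307674368000
P = 0.004748151 * 84198960593.119321 / 1307674368000 ≈ 0.000306

0.000306


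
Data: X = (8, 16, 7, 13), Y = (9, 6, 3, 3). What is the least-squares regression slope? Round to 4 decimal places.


b = sum((xi-xbar)(yi-ybar)) / sum((xi-xbar)^2)
n = 4, xbar = 44/4 = 11, ybar = 21/4 = 5.25
Sxy = sum((xi-xbar)(yi-ybar)) = -3
Sxx = sum((xi-xbar)^2) = 54
b = Sxy / Sxx = -1/18 ≈ -0.055556

-0.0556


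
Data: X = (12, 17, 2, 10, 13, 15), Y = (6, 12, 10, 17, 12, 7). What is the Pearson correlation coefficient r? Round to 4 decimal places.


r = sum((xi-xbar)(yi-ybar)) / sqrt(sum((xi-xbar)^2) * sum((yi-ybar)^2))
n = 6, xbar = 69/6 = 11.5, ybar = 64/6 = 32/3 ≈ 10.666667
Sxy = sum((xi-xbar)(yi-ybar)) = -9
Sxx = sum((xi-xbar)^2) = 137.5
Syy = sum((yi-ybar)^2) = 238/3 ≈ 79.333333
sqrt(Sxx*Syy) ≈ 104.442967
r = Sxy / sqrt(Sxx*Syy) = -9 / 104.442967 ≈ -0.086171

-0.0862


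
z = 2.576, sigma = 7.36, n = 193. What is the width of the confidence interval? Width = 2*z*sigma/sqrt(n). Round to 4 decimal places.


width = 2*z*sigma/sqrt(n)
2*z*sigma = 2 * 2.576 * 7.36 = 37.91872
sqrt(193) ≈ 13.892444
width = 37.91872 / 13.892444 ≈ 2.729449

2.7294


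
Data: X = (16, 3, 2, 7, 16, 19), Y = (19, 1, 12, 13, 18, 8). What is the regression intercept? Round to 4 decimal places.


a = ybar - b*xbar, where b = sum((xi-xbar)(yi-ybar)) / sum((xi-xbar)^2)
n = 6, xbar = 63/6 = 10.5, ybar = 71/6 ≈ 11.833333
Sxy = sum((xi-xbar)(yi-ybar)) = 116.5
Sxx = sum((xi-xbar)^2) = 273.5
b = Sxy / Sxx = 233/547 ≈ 0.425960
a = 11.833333 - 0.425960 * 10.5 = 12079/1641 ≈ 7.360756

7.3608


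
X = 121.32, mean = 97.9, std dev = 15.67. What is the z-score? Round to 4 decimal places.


z = (X - mu) / sigma
X - mu = 121.32 - 97.9 = 23.42
z = 23.42 / 15.67 = 2342/1567 ≈ 1.494576

1.4946


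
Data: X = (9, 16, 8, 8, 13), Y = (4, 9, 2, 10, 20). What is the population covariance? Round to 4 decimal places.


Cov = (1/n)*sum((xi-xbar)(yi-ybar))
n = 5, xbar = 54/5 = 10.8, ybar = 45/5 = 9
sum((xi-xbar)(yi-ybar)) = 50
Cov = 50 / 5 = 10

10.0000


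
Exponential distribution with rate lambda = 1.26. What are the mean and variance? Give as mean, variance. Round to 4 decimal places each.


mean = 1/lam, var = 1/lam^2
mean = 1 / 1.26 = 50/63 ≈ 0.793651
lam^2 = 1.26^2 = 1.5876
var = 1 / 1.5876 = 2500/3969 ≈ 0.629882

0.7937, 0.6299


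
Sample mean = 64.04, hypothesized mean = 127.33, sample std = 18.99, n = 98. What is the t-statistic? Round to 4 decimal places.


t = (xbar - mu0) / (s/sqrt(n))
xbar - mu0 = 64.04 - 127.33 = -63.29
sqrt(98) ≈ 9.89949494
s/sqrt(n) = 18.99 / 9.89949494 ≈ 1.91827968
t = -63.29 / 1.91827968 ≈ -32.993103

-32.9931


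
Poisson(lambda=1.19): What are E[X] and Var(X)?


E[X] = Var(X) = lambda = 1.19

1.19, 1.19


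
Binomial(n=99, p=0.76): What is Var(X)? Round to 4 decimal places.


Var = n*p*(1-p) = 99 * 0.76 * 0.24 = 18.0576

18.0576


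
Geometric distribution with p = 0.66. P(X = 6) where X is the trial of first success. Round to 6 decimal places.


P = (1-p)^(k-1) * p
(1-p)^(k-1) = 0.34^5 ≈ 0.004543542
P = 0.004543542 * 0.66 ≈ 0.002998738

0.002999


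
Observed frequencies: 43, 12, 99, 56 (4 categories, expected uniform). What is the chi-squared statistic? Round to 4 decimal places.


chi2 = sum((O-E)^2/E), E = total/4
total = 210, E = 210/4 = 52.5
(43 - 52.5)^2 / 52.5 = 90.25 / 52.5 = 361/210 ≈ 1.719048
(12 - 52.5)^2 / 52.5 = 1640.25 / 52.5 = 2187/70 ≈ 31.242857
(99 - 52.5)^2 / 52.5 = 2162.25 / 52.5 = 2883/70 ≈ 41.185714
(56 - 52.5)^2 / 52.5 = 12.25 / 52.5 = 7/30 ≈ 0.233333
chi2 = 1562/21 ≈ 74.380952

74.3810


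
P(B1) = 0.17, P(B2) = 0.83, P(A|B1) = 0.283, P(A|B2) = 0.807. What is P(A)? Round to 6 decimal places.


P(A) = P(A|B1)*P(B1) + P(A|B2)*P(B2)
P(A|B1)*P(B1) = 0.283 * 0.17 = 0.04811
P(A|B2)*P(B2) = 0.807 * 0.83 = 0.66981
P(A) = 0.04811 + 0.66981 = 0.71792

0.717920


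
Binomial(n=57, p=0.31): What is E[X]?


E[X] = n*p = 57 * 0.31 = 17.67

17.67


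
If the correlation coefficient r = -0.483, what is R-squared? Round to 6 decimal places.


R^2 = r^2 = (-0.483)^2 = 0.233289

0.233289


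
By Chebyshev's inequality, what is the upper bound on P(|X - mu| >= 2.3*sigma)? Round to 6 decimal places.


P <= 1/k^2
k^2 = 2.3^2 = 5.29
1/k^2 = 1 / 5.29 = 100/529 ≈ 0.18903592

0.189036


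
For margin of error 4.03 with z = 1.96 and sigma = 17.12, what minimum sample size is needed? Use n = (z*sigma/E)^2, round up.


z*sigma/E = 1.96 * 17.12 / 4.03 ≈ 8.326352
(z*sigma/E)^2 ≈ 69.328144
round up: n = 70

70


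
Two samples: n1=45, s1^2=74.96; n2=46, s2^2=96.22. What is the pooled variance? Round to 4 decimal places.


sp^2 = ((n1-1)*s1^2 + (n2-1)*s2^2)/(n1+n2-2)
(n1-1)*s1^2 = 44 * 74.96 = 3298.24
(n2-1)*s2^2 = 45 * 96.22 = 4329.9
numerator = 3298.24 + 4329.9 = 7628.14
n1+n2-2 = 89
sp^2 = 7628.14 / 89 = 381407/4450 ≈ 85.709438

85.7094


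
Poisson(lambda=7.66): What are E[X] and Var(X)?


E[X] = Var(X) = lambda = 7.66

7.66, 7.66


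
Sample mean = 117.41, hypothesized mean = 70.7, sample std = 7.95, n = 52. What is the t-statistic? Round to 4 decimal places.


t = (xbar - mu0) / (s/sqrt(n))
xbar - mu0 = 117.41 - 70.7 = 46.71
sqrt(52) ≈ 7.21110255
s/sqrt(n) = 7.95 / 7.21110255 ≈ 1.10246664
t = 46.71 / 1.10246664 ≈ 42.368629

42.3686


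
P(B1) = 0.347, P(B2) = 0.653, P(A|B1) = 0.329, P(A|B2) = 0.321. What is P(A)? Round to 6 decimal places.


P(A) = P(A|B1)*P(B1) + P(A|B2)*P(B2)
P(A|B1)*P(B1) = 0.329 * 0.347 = 0.114163
P(A|B2)*P(B2) = 0.321 * 0.653 = 0.209613
P(A) = 0.114163 + 0.209613 = 0.323776

0.323776


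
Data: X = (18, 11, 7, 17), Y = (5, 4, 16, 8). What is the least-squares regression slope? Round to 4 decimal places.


b = sum((xi-xbar)(yi-ybar)) / sum((xi-xbar)^2)
n = 4, xbar = 53/4 = 13.25, ybar = 33/4 = 8.25
Sxy = sum((xi-xbar)(yi-ybar)) = -55.25
Sxx = sum((xi-xbar)^2) = 80.75
b = Sxy / Sxx = -13/19 ≈ -0.684211

-0.6842


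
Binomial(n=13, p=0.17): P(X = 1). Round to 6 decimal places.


P = C(n,k) * p^k * (1-p)^(n-k)
C(13,1) = 13
p^k = 0.17^1 = 0.17
(1-p)^(n-k) = 0.83^12 ≈ 0.1068900
P = 13 * 0.17 * 0.1068900 ≈ 0.236227

0.236227


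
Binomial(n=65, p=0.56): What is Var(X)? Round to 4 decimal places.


Var = n*p*(1-p) = 65 * 0.56 * 0.44 = 16.016

16.0160


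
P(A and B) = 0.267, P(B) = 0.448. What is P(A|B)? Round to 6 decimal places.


P(A|B) = P(A and B) / P(B) = 0.267 / 0.448 = 267/448 ≈ 0.59598214

0.595982


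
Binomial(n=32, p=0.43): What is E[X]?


E[X] = n*p = 32 * 0.43 = 13.76

13.76


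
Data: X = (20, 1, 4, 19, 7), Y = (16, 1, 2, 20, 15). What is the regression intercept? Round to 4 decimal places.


a = ybar - b*xbar, where b = sum((xi-xbar)(yi-ybar)) / sum((xi-xbar)^2)
n = 5, xbar = 51/5 = 10.2, ybar = 54/5 = 10.8
Sxy = sum((xi-xbar)(yi-ybar)) = 263.2
Sxx = sum((xi-xbar)^2) = 306.8
b = Sxy / Sxx = 658/767 ≈ 0.857888
a = 10.8 - 0.857888 * 10.2 = 1572/767 ≈ 2.049544

2.0495


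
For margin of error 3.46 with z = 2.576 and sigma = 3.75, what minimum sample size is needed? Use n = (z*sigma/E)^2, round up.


z*sigma/E = 2.576 * 3.75 / 3.46 = 483/173 ≈ 2.791908
(z*sigma/E)^2 ≈ 7.794748
round up: n = 8

8


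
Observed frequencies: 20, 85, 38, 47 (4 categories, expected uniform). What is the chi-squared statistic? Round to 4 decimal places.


chi2 = sum((O-E)^2/E), E = total/4
total = 190, E = 190/4 = 47.5
(20 - 47.5)^2 / 47.5 = 756.25 / 47.5 = 605/38 ≈ 15.921053
(85 - 47.5)^2 / 47.5 = 1406.25 / 47.5 = 1125/38 ≈ 29.605263
(38 - 47.5)^2 / 47.5 = 90.25 / 47.5 = 1.9
(47 - 47.5)^2 / 47.5 = 0.25 / 47.5 = 1/190 ≈ 0.005263
chi2 = 4506/95 ≈ 47.431579

47.4316


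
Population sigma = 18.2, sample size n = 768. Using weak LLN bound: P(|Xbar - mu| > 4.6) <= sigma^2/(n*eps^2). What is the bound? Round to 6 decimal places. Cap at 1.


bound = min(1, sigma^2/(n*eps^2))
sigma^2 = 18.2^2 = 331.24
n*eps^2 = 768 * 4.6^2 = 768 * 21.16 = 16250.88
sigma^2/(n*eps^2) = 331.24 / 16250.88 ≈ 0.02038290

0.020383


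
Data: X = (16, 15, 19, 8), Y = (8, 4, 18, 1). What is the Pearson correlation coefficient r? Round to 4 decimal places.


r = sum((xi-xbar)(yi-ybar)) / sqrt(sum((xi-xbar)^2) * sum((yi-ybar)^2))
n = 4, xbar = 58/4 = 14.5, ybar = 31/4 = 7.75
Sxy = sum((xi-xbar)(yi-ybar)) = 88.5
Sxx = sum((xi-xbar)^2) = 65
Syy = sum((yi-ybar)^2) = 164.75
sqrt(Sxx*Syy) ≈ 103.483090
r = Sxy / sqrt(Sxx*Syy) = 88.5 / 103.483090 ≈ 0.855212

0.8552


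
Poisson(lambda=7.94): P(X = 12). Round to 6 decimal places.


P = e^(-lam) * lam^k / k!
e^(-7.94) ≈ 0.0003562065
lam^k = 7.94^12 ≈ 62783573209.582325
k! = 12! = 479001600
P = 0.0003562065 * 62783573209.582325 / 479001600 ≈ 0.046689

0.046689


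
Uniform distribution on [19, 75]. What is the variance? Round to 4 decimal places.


Var = (b-a)^2 / 12
(b-a)^2 = (75 - 19)^2 = 3136
Var = 3136/12 ≈ 261.333333

261.3333


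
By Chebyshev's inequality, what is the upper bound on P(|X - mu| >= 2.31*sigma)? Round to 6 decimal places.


P <= 1/k^2
k^2 = 2.31^2 = 5.3361
1/k^2 = 1 / 5.3361 ≈ 0.18740278

0.187403


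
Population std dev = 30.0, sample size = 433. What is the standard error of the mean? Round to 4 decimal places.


SE = sigma / sqrt(n)
sqrt(433) ≈ 20.808652
SE = 30.0 / 20.808652 ≈ 1.441708

1.4417


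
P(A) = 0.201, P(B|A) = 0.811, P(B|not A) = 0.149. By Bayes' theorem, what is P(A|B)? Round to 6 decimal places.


P(A|B) = P(B|A)*P(A) / P(B), P(B) = P(B|A)*P(A) + P(B|not A)*P(not A)
P(B|A)*P(A) = 0.811 * 0.201 = 0.163011
P(B|not A)*P(not A) = 0.149 * 0.799 = 0.119051
P(B) = 0.163011 + 0.119051 = 0.282062
P(A|B) = 0.163011 / 0.282062 ≈ 0.57792613

0.577926


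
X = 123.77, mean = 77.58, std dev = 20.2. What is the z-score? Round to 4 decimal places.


z = (X - mu) / sigma
X - mu = 123.77 - 77.58 = 46.19
z = 46.19 / 20.2 = 4619/2020 ≈ 2.286634

2.2866


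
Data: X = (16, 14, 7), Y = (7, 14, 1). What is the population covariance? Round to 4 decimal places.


Cov = (1/n)*sum((xi-xbar)(yi-ybar))
n = 3, xbar = 37/3 ≈ 12.333333, ybar = 22/3 ≈ 7.333333
sum((xi-xbar)(yi-ybar)) = 131/3 ≈ 43.666667
Cov = 43.666667 / 3 = 131/9 ≈ 14.555556

14.5556


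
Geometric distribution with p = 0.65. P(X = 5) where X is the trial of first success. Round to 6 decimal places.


P = (1-p)^(k-1) * p
(1-p)^(k-1) = 0.35^4 = 0.01500625
P = 0.01500625 * 0.65 ≈ 0.009754063

0.009754


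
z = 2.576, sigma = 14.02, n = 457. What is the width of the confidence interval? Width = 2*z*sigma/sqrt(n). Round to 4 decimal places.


width = 2*z*sigma/sqrt(n)
2*z*sigma = 2 * 2.576 * 14.02 = 72.23104
sqrt(457) ≈ 21.377558
width = 72.23104 / 21.377558 ≈ 3.378826

3.3788


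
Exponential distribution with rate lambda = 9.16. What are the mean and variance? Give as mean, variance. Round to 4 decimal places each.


mean = 1/lam, var = 1/lam^2
mean = 1 / 9.16 = 25/229 ≈ 0.109170
lam^2 = 9.16^2 = 83.9056
var = 1 / 83.9056 ≈ 0.011918

0.1092, 0.0119


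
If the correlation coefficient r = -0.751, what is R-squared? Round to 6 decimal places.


R^2 = r^2 = (-0.751)^2 = 0.564001

0.564001


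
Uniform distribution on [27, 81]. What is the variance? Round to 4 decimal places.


Var = (b-a)^2 / 12
(b-a)^2 = (81 - 27)^2 = 2916
Var = 2916/12 = 243

243.0000


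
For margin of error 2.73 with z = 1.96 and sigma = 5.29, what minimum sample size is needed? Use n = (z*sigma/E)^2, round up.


z*sigma/E = 1.96 * 5.29 / 2.73 = 3703/975 ≈ 3.797949
(z*sigma/E)^2 ≈ 14.424414
round up: n = 15

15


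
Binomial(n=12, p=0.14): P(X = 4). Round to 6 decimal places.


P = C(n,k) * p^k * (1-p)^(n-k)
C(12,4) = 495
p^k = 0.14^4 = 0.00038416
(1-p)^(n-k) = 0.86^8 ≈ 0.2992179
P = 495 * 0.00038416 * 0.2992179 ≈ 0.056899

0.056899


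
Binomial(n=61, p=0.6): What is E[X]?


E[X] = n*p = 61 * 0.6 = 36.6

36.6


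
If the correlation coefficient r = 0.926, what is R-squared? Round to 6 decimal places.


R^2 = r^2 = (0.926)^2 = 0.857476

0.857476


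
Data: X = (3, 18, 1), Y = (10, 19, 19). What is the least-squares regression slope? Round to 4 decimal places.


b = sum((xi-xbar)(yi-ybar)) / sum((xi-xbar)^2)
n = 3, xbar = 22/3 ≈ 7.333333, ybar = 48/3 = 16
Sxy = sum((xi-xbar)(yi-ybar)) = 39
Sxx = sum((xi-xbar)^2) = 518/3 ≈ 172.666667
b = Sxy / Sxx = 117/518 ≈ 0.225869

0.2259


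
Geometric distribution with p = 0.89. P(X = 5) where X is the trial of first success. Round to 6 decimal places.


P = (1-p)^(k-1) * p
(1-p)^(k-1) = 0.11^4 = 0.00014641
P = 0.00014641 * 0.89 = 0.0001303049

0.000130


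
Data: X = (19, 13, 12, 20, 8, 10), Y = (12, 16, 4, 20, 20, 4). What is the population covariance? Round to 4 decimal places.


Cov = (1/n)*sum((xi-xbar)(yi-ybar))
n = 6, xbar = 82/6 = 41/3 ≈ 13.666667, ybar = 76/6 = 38/3 ≈ 12.666667
sum((xi-xbar)(yi-ybar)) = 136/3 ≈ 45.333333
Cov = 45.333333 / 6 = 68/9 ≈ 7.555556

7.5556


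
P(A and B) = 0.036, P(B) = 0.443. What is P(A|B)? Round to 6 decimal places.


P(A|B) = P(A and B) / P(B) = 0.036 / 0.443 = 36/443 ≈ 0.08126411

0.081264


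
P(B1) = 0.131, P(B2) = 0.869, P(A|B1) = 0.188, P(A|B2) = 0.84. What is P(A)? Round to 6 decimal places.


P(A) = P(A|B1)*P(B1) + P(A|B2)*P(B2)
P(A|B1)*P(B1) = 0.188 * 0.131 = 0.024628
P(A|B2)*P(B2) = 0.84 * 0.869 = 0.72996
P(A) = 0.024628 + 0.72996 = 0.754588

0.754588


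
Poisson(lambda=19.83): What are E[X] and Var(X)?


E[X] = Var(X) = lambda = 19.83

19.83, 19.83


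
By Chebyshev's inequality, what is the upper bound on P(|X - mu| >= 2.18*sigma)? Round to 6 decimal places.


P <= 1/k^2
k^2 = 2.18^2 = 4.7524
1/k^2 = 1 / 4.7524 ≈ 0.21042000

0.210420


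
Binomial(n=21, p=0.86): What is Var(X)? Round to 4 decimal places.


Var = n*p*(1-p) = 21 * 0.86 * 0.14 = 2.5284

2.5284


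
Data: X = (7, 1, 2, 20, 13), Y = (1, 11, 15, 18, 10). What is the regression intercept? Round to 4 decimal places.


a = ybar - b*xbar, where b = sum((xi-xbar)(yi-ybar)) / sum((xi-xbar)^2)
n = 5, xbar = 43/5 = 8.6, ybar = 55/5 = 11
Sxy = sum((xi-xbar)(yi-ybar)) = 65
Sxx = sum((xi-xbar)^2) = 253.2
b = Sxy / Sxx = 325/1266 ≈ 0.256714
a = 11 - 0.256714 * 8.6 = 11131/1266 ≈ 8.792259

8.7923


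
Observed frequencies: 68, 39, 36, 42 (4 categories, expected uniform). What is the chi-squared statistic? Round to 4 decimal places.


chi2 = sum((O-E)^2/E), E = total/4
total = 185, E = 185/4 = 46.25
(68 - 46.25)^2 / 46.25 = 473.0625 / 46.25 = 7569/740 ≈ 10.228378
(39 - 46.25)^2 / 46.25 = 52.5625 / 46.25 = 841/740 ≈ 1.136486
(36 - 46.25)^2 / 46.25 = 105.0625 / 46.25 = 1681/740 ≈ 2.271622
(42 - 46.25)^2 / 46.25 = 18.0625 / 46.25 = 289/740 ≈ 0.390541
chi2 = 519/37 ≈ 14.027027

14.0270


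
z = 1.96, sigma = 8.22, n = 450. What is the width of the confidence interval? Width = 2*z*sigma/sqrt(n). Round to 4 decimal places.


width = 2*z*sigma/sqrt(n)
2*z*sigma = 2 * 1.96 * 8.22 = 32.2224
sqrt(450) ≈ 21.213203
width = 32.2224 / 21.213203 ≈ 1.518979

1.5190


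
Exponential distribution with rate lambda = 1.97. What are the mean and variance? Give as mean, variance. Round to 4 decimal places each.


mean = 1/lam, var = 1/lam^2
mean = 1 / 1.97 = 100/197 ≈ 0.507614
lam^2 = 1.97^2 = 3.8809
var = 1 / 3.8809 ≈ 0.257672

0.5076, 0.2577


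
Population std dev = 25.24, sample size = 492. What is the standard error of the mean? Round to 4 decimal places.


SE = sigma / sqrt(n)
sqrt(492) ≈ 22.181073
SE = 25.24 / 22.181073 ≈ 1.137907

1.1379


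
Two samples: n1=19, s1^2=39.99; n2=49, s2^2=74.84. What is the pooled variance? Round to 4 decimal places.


sp^2 = ((n1-1)*s1^2 + (n2-1)*s2^2)/(n1+n2-2)
(n1-1)*s1^2 = 18 * 39.99 = 719.82
(n2-1)*s2^2 = 48 * 74.84 = 3592.32
numerator = 719.82 + 3592.32 = 4312.14
n1+n2-2 = 66
sp^2 = 4312.14 / 66 = 71869/1100 ≈ 65.335455

65.3355


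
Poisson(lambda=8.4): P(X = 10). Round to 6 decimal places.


P = e^(-lam) * lam^k / k!
e^(-8.4) ≈ 0.0002248673
lam^k = 8.4^10 ≈ 1749012287.659809
k! = 10! = 3628800
P = 0.0002248673 * 1749012287.659809 / 3628800 ≈ 0.108382

0.108382


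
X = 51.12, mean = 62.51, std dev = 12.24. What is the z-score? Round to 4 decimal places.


z = (X - mu) / sigma
X - mu = 51.12 - 62.51 = -11.39
z = -11.39 / 12.24 = -67/72 ≈ -0.930556

-0.9306


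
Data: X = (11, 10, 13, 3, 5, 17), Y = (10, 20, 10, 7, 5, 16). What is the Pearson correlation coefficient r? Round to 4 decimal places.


r = sum((xi-xbar)(yi-ybar)) / sqrt(sum((xi-xbar)^2) * sum((yi-ybar)^2))
n = 6, xbar = 59/6 ≈ 9.833333, ybar = 68/6 = 34/3 ≈ 11.333333
Sxy = sum((xi-xbar)(yi-ybar)) = 268/3 ≈ 89.333333
Sxx = sum((xi-xbar)^2) = 797/6 ≈ 132.833333
Syy = sum((yi-ybar)^2) = 478/3 ≈ 159.333333
sqrt(Sxx*Syy) ≈ 145.481194
r = Sxy / sqrt(Sxx*Syy) = 89.333333 / 145.481194 ≈ 0.614054

0.6141


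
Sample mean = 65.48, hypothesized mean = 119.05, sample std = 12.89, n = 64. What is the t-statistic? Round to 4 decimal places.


t = (xbar - mu0) / (s/sqrt(n))
xbar - mu0 = 65.48 - 119.05 = -53.57
sqrt(64) = 8
s/sqrt(n) = 12.89 / 8 = 1.61125
t = -53.57 / 1.61125 = -42856/1289 ≈ -33.247479

-33.2475


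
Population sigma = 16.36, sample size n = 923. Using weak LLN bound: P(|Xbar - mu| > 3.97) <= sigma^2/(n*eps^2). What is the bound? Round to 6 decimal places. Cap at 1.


bound = min(1, sigma^2/(n*eps^2))
sigma^2 = 16.36^2 = 267.6496
n*eps^2 = 923 * 3.97^2 = 923 * 15.7609 = 14547.3107
sigma^2/(n*eps^2) = 267.6496 / 14547.3107 ≈ 0.01839856

0.018399


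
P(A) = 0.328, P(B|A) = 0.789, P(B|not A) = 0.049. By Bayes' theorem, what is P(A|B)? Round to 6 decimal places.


P(A|B) = P(B|A)*P(A) / P(B), P(B) = P(B|A)*P(A) + P(B|not A)*P(not A)
P(B|A)*P(A) = 0.789 * 0.328 = 0.258792
P(B|not A)*P(not A) = 0.049 * 0.672 = 0.032928
P(B) = 0.258792 + 0.032928 = 0.29172
P(A|B) = 0.258792 / 0.29172 ≈ 0.88712464

0.887125


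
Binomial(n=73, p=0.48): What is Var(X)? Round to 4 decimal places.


Var = n*p*(1-p) = 73 * 0.48 * 0.52 = 18.2208

18.2208


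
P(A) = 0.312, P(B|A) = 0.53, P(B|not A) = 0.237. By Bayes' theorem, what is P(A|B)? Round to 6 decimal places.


P(A|B) = P(B|A)*P(A) / P(B), P(B) = P(B|A)*P(A) + P(B|not A)*P(not A)
P(B|A)*P(A) = 0.53 * 0.312 = 0.16536
P(B|not A)*P(not A) = 0.237 * 0.688 = 0.163056
P(B) = 0.16536 + 0.163056 = 0.328416
P(A|B) = 0.16536 / 0.328416 = 3445/6842 ≈ 0.50350775

0.503508


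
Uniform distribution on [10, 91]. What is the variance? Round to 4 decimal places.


Var = (b-a)^2 / 12
(b-a)^2 = (91 - 10)^2 = 6561
Var = 6561/12 = 546.75

546.7500


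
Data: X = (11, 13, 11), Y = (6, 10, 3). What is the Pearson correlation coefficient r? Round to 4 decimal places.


r = sum((xi-xbar)(yi-ybar)) / sqrt(sum((xi-xbar)^2) * sum((yi-ybar)^2))
n = 3, xbar = 35/3 ≈ 11.666667, ybar = 19/3 ≈ 6.333333
Sxy = sum((xi-xbar)(yi-ybar)) = 22/3 ≈ 7.333333
Sxx = sum((xi-xbar)^2) = 8/3 ≈ 2.666667
Syy = sum((yi-ybar)^2) = 74/3 ≈ 24.666667
sqrt(Sxx*Syy) ≈ 8.110350
r = Sxy / sqrt(Sxx*Syy) = 7.333333 / 8.110350 ≈ 0.904194

0.9042


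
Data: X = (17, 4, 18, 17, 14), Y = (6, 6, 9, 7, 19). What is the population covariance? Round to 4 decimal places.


Cov = (1/n)*sum((xi-xbar)(yi-ybar))
n = 5, xbar = 70/5 = 14, ybar = 47/5 = 9.4
sum((xi-xbar)(yi-ybar)) = 15
Cov = 15 / 5 = 3

3.0000


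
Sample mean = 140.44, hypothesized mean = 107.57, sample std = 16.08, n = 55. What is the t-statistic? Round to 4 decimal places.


t = (xbar - mu0) / (s/sqrt(n))
xbar - mu0 = 140.44 - 107.57 = 32.87
sqrt(55) ≈ 7.41619849
s/sqrt(n) = 16.08 / 7.41619849 ≈ 2.16822676
t = 32.87 / 2.16822676 ≈ 15.159853

15.1599


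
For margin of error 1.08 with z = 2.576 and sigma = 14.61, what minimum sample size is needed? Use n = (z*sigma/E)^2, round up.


z*sigma/E = 2.576 * 14.61 / 1.08 = 78407/2250 ≈ 34.847556
(z*sigma/E)^2 ≈ 1214.352128
round up: n = 1215

1215


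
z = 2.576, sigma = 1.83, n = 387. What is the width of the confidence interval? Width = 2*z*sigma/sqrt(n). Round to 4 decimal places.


width = 2*z*sigma/sqrt(n)
2*z*sigma = 2 * 2.576 * 1.83 = 9.42816
sqrt(387) ≈ 19.672316
width = 9.42816 / 19.672316 ≈ 0.479260

0.4793


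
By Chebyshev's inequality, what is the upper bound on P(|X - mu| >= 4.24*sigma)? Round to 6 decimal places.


P <= 1/k^2
k^2 = 4.24^2 = 17.9776
1/k^2 = 1 / 17.9776 ≈ 0.05562478

0.055625


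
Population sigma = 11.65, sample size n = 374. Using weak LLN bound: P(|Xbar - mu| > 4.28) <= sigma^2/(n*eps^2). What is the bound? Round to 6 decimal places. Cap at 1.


bound = min(1, sigma^2/(n*eps^2))
sigma^2 = 11.65^2 = 135.7225
n*eps^2 = 374 * 4.28^2 = 374 * 18.3184 = 6851.0816
sigma^2/(n*eps^2) = 135.7225 / 6851.0816 ≈ 0.01981038

0.019810


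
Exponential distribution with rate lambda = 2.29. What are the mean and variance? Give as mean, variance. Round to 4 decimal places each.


mean = 1/lam, var = 1/lam^2
mean = 1 / 2.29 = 100/229 ≈ 0.436681
lam^2 = 2.29^2 = 5.2441
var = 1 / 5.2441 ≈ 0.190690

0.4367, 0.1907


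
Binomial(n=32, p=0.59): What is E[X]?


E[X] = n*p = 32 * 0.59 = 18.88

18.88


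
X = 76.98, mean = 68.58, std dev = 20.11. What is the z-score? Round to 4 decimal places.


z = (X - mu) / sigma
X - mu = 76.98 - 68.58 = 8.4
z = 8.4 / 20.11 = 840/2011 ≈ 0.417703

0.4177


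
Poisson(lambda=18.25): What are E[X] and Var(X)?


E[X] = Var(X) = lambda = 18.25

18.25, 18.25


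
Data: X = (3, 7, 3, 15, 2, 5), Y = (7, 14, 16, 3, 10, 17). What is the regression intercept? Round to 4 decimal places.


a = ybar - b*xbar, where b = sum((xi-xbar)(yi-ybar)) / sum((xi-xbar)^2)
n = 6, xbar = 35/6 ≈ 5.833333, ybar = 67/6 ≈ 11.166667
Sxy = sum((xi-xbar)(yi-ybar)) = -443/6 ≈ -73.833333
Sxx = sum((xi-xbar)^2) = 701/6 ≈ 116.833333
b = Sxy / Sxx = -443/701 ≈ -0.631954
a = 11.166667 - (-0.631954) * 5.833333 = 10412/701 ≈ 14.853067

14.8531


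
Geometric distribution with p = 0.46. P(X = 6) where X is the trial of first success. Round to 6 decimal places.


P = (1-p)^(k-1) * p
(1-p)^(k-1) = 0.54^5 ≈ 0.04591650
P = 0.04591650 * 0.46 ≈ 0.02112159

0.021122


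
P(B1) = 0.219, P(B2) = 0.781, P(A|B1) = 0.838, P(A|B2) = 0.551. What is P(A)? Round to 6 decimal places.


P(A) = P(A|B1)*P(B1) + P(A|B2)*P(B2)
P(A|B1)*P(B1) = 0.838 * 0.219 = 0.183522
P(A|B2)*P(B2) = 0.551 * 0.781 = 0.430331
P(A) = 0.183522 + 0.430331 = 0.613853

0.613853


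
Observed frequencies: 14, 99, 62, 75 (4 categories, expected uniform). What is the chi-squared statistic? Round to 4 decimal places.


chi2 = sum((O-E)^2/E), E = total/4
total = 250, E = 250/4 = 62.5
(14 - 62.5)^2 / 62.5 = 2352.25 / 62.5 = 37.636
(99 - 62.5)^2 / 62.5 = 1332.25 / 62.5 = 21.316
(62 - 62.5)^2 / 62.5 = 0.25 / 62.5 = 0.004
(75 - 62.5)^2 / 62.5 = 156.25 / 62.5 = 2.5
chi2 = 61.456

61.4560


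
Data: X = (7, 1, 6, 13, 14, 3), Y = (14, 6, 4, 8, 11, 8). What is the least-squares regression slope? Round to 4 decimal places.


b = sum((xi-xbar)(yi-ybar)) / sum((xi-xbar)^2)
n = 6, xbar = 44/6 = 22/3 ≈ 7.333333, ybar = 51/6 = 8.5
Sxy = sum((xi-xbar)(yi-ybar)) = 36
Sxx = sum((xi-xbar)^2) = 412/3 ≈ 137.333333
b = Sxy / Sxx = 27/103 ≈ 0.262136

0.2621


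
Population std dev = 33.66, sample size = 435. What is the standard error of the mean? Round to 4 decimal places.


SE = sigma / sqrt(n)
sqrt(435) ≈ 20.856654
SE = 33.66 / 20.856654 ≈ 1.613873

1.6139


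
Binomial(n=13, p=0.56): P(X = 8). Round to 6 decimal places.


P = C(n,k) * p^k * (1-p)^(n-k)
C(13,8) = 1287
p^k = 0.56^8 ≈ 0.009671731
(1-p)^(n-k) = 0.44^5 ≈ 0.01649162
P = 1287 * 0.009671731 * 0.01649162 ≈ 0.205280

0.205280


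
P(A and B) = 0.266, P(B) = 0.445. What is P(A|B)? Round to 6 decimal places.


P(A|B) = P(A and B) / P(B) = 0.266 / 0.445 = 266/445 ≈ 0.59775281

0.597753


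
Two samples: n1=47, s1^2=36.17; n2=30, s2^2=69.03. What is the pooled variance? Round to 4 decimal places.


sp^2 = ((n1-1)*s1^2 + (n2-1)*s2^2)/(n1+n2-2)
(n1-1)*s1^2 = 46 * 36.17 = 1663.82
(n2-1)*s2^2 = 29 * 69.03 = 2001.87
numerator = 1663.82 + 2001.87 = 3665.69
n1+n2-2 = 75
sp^2 = 3665.69 / 75 = 366569/7500 ≈ 48.875867

48.8759


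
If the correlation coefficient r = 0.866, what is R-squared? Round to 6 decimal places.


R^2 = r^2 = (0.866)^2 = 0.749956

0.749956


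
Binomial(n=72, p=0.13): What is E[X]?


E[X] = n*p = 72 * 0.13 = 9.36

9.36


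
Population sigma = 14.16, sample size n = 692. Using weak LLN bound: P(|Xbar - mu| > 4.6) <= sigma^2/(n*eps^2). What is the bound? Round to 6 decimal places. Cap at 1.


bound = min(1, sigma^2/(n*eps^2))
sigma^2 = 14.16^2 = 200.5056
n*eps^2 = 692 * 4.6^2 = 692 * 21.16 = 14642.72
sigma^2/(n*eps^2) = 200.5056 / 14642.72 ≈ 0.01369319

0.013693
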